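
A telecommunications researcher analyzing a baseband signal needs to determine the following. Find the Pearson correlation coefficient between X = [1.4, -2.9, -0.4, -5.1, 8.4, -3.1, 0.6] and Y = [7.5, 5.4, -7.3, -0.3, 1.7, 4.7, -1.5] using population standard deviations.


Pearson correlation coefficient (population):
r = cov(X,Y) / (std(X) * std(Y))
Mean X = -0.1571, Mean Y = 1.4571
Cov(X,Y) = -0.042449
Std(X) = 4.086513, Std(Y) = 4.646921
r = -0.0022

-0.0022


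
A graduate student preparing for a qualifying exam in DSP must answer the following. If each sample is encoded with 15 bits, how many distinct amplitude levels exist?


Number of quantization levels = 2^N
= 2^15
= 32768

32768


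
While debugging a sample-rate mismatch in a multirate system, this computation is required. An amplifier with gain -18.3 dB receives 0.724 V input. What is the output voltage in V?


Output voltage from dB gain:
V_out = V_in * 10^(gain_dB / 20)
      = 0.724 * 10^(-18.3 / 20)
      = 0.724 * 0.121619
      = 0.0881 V

0.0881 V


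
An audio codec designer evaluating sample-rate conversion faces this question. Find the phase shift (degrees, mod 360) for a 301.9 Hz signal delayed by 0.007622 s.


Phase shift from frequency and time delay:
phi = 360 * f * t_delay
    = 360 * 301.9 * 0.007622
    = 828.39 degrees
    mod 360 = 108.39 degrees

108.39 degrees


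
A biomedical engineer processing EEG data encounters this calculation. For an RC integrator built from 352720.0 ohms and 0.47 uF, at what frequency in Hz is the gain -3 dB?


Cutoff frequency of a first-order RC filter:
fc = 1 / (2 * pi * R * C)
C = 0.47 uF = 4.7e-07 F
fc = 1 / (2 * pi * 352720.0 * 4.7e-07)
   = 1 / 1.0416164071277
   = 0.960046 Hz

0.960046 Hz


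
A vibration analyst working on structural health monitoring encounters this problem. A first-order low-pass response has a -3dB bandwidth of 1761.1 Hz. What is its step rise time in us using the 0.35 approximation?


Rise time from bandwidth relationship:
tr = 0.35 / BW
   = 0.35 / 1761.1
   = 0.0001987394242 s
   = 198.7394 us

198.7394 us


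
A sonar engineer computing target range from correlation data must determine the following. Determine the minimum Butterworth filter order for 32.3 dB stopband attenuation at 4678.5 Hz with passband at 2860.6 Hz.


Butterworth filter order formula:
n = log10(10^(A/10) - 1) / (2 * log10(f_stop/f_pass))
10^(32.3/10) - 1 = 1697.2437
f_stop/f_pass = 4678.5 / 2860.6 = 1.6355
n = 7.5585 -> ceil = 8

8


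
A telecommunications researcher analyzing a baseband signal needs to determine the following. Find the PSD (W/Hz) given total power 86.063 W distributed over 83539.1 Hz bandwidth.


Power spectral density:
PSD = P / BW
    = 86.063 / 83539.1
    = 0.00103021 W/Hz

0.00103021 W/Hz


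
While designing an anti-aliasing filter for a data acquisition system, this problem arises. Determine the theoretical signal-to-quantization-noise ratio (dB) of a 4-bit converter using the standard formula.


Theoretical SNR for a full-scale sinusoid:
SNR = 6.02 * N + 1.76
    = 6.02 * 4 + 1.76
    = 24.08 + 1.76
    = 25.84 dB

25.84 dB


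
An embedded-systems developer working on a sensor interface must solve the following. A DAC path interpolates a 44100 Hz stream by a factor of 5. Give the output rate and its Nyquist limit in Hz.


Step 1 — output sample rate after interpolation by L:
fs_out = L * fs_in = 5 * 44100 = 220500 Hz

Step 2 — Nyquist frequency of the output stream:
f_Nyq = fs_out / 2 = 220500 / 2 = 110250.0 Hz

fs_out = 220500 Hz; f_Nyquist = 110250.0 Hz


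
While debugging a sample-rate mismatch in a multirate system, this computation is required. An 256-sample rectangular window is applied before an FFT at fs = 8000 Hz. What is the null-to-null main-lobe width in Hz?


Main lobe width for a rectangular window:
Width = 2 * fs / N
      = 2 * 8000 / 256
      = 16000 / 256
      = 62.5 Hz

62.5 Hz


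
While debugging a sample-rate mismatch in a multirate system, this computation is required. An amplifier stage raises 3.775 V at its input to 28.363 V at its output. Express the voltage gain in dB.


Voltage gain in dB:
G = 20 * log10(Vout / Vin)
  = 20 * log10(28.363 / 3.775)
  = 20 * log10(7.513377)
  = 20 * 0.875835
  = 17.52 dB

17.52 dB


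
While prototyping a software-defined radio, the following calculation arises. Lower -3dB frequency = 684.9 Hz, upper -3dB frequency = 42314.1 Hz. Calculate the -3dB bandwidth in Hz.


Bandwidth is the difference of -3dB frequencies:
BW = f_high - f_low
   = 42314.1 - 684.9
   = 41629.2 Hz

41629.2 Hz


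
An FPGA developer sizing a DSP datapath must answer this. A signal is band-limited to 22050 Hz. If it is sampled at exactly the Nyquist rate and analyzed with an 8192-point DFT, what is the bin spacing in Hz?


Step 1 — Nyquist sampling rate:
fs = 2 * fmax = 2 * 22050 = 44100 Hz

Step 2 — DFT bin spacing:
df = fs / N = 44100 / 8192 = 5.3833 Hz

5.3833 Hz


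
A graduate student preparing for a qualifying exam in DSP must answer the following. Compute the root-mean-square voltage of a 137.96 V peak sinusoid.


RMS voltage for a sinusoidal waveform:
V_rms = V_peak / sqrt(2)
      = 137.96 / 1.414214
      = 97.552 V

97.552 V


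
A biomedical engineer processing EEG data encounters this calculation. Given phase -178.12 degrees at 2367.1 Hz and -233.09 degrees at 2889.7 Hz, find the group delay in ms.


Group delay from phase difference:
tau = -d(phi)/d(omega)
d(phi) = -54.97 deg = -0.959407 rad
d(omega) = 2*pi*(2889.7 - 2367.1) = 3283.5926 rad/s
tau = -(-0.959407) / 3283.5926
    = 0.2922 ms

0.2922 ms


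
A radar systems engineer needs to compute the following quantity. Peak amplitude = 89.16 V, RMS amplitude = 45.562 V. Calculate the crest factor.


Crest factor is the ratio of peak to RMS:
CF = V_peak / V_rms
   = 89.16 / 45.562
   = 1.9569

1.9569


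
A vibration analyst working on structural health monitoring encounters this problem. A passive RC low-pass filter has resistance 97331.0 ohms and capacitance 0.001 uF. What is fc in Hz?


Cutoff frequency of a first-order RC filter:
fc = 1 / (2 * pi * R * C)
C = 0.001 uF = 1e-09 F
fc = 1 / (2 * pi * 97331.0 * 1e-09)
   = 1 / 0.0006115487091331
   = 1635.192725 Hz

1635.192725 Hz


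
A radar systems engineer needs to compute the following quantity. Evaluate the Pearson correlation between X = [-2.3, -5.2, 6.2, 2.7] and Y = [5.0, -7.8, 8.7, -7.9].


Pearson correlation coefficient (population):
r = cov(X,Y) / (std(X) * std(Y))
Mean X = 0.35, Mean Y = -0.5
Cov(X,Y) = 15.5925
Std(X) = 4.403692, Std(Y) = 7.465588
r = 0.4743

0.4743


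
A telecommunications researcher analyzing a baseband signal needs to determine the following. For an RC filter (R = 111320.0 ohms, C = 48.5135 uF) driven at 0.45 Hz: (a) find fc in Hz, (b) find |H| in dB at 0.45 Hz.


Step 1 — cutoff frequency:
fc = 1 / (2*pi*R*C)
C = 48.5135 uF = 4.85135e-05 F
fc = 1 / (2*pi*111320.0*4.85135e-05)
   = 0.0294703 Hz

Step 2 — magnitude at f = 0.45 Hz:
|H(f)| = 1 / sqrt(1 + (f/fc)^2)
f/fc = 0.45 / 0.0294703 = 15.26961
|H| = 1 / sqrt(1 + 233.16099) = 0.0653496
|H|_dB = 20*log10(0.0653496) = -23.7 dB

fc = 0.0294703 Hz; |H(0.45 Hz)| = -23.7 dB


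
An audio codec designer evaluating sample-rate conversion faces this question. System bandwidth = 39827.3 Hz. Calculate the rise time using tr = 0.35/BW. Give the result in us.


Rise time from bandwidth relationship:
tr = 0.35 / BW
   = 0.35 / 39827.3
   = 8.787941939e-06 s
   = 8.7879 us

8.7879 us


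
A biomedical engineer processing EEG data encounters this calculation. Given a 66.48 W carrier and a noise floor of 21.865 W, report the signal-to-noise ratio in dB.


SNR in decibels:
SNR = 10 * log10(Ps / Pn)
    = 10 * log10(66.48 / 21.865)
    = 10 * log10(3.0405)
    = 10 * 0.4829
    = 4.83 dB

4.83 dB


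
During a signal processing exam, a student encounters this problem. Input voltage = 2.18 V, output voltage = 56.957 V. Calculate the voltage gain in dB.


Voltage gain in dB:
G = 20 * log10(Vout / Vin)
  = 20 * log10(56.957 / 2.18)
  = 20 * log10(26.127064)
  = 20 * 1.417091
  = 28.34 dB

28.34 dB


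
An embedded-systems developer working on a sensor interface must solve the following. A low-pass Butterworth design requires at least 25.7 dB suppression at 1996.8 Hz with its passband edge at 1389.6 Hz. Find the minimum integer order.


Butterworth filter order formula:
n = log10(10^(A/10) - 1) / (2 * log10(f_stop/f_pass))
10^(25.7/10) - 1 = 370.5352
f_stop/f_pass = 1996.8 / 1389.6 = 1.437
n = 8.1579 -> ceil = 9

9


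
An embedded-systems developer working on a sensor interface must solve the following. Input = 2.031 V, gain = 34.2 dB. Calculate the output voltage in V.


Output voltage from dB gain:
V_out = V_in * 10^(gain_dB / 20)
      = 2.031 * 10^(34.2 / 20)
      = 2.031 * 51.286138
      = 104.1621 V

104.1621 V


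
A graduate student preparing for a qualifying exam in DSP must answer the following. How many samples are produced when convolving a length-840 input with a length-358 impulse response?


Linear convolution output length:
L = N + M - 1
  = 840 + 358 - 1
  = 1197 samples

1197


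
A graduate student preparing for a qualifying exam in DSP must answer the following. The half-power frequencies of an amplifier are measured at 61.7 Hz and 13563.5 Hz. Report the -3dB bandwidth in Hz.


Bandwidth is the difference of -3dB frequencies:
BW = f_high - f_low
   = 13563.5 - 61.7
   = 13501.8 Hz

13501.8 Hz


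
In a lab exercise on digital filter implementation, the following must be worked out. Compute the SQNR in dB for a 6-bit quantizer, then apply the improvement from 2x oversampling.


Step 1 — baseline SQNR at Nyquist:
SQNR_base = 6.02*N + 1.76
          = 6.02*6 + 1.76
          = 37.88 dB

Step 2 — oversampling processing gain:
G = 10*log10(OSR) = 10*log10(2) = 3.01 dB

Step 3 — total:
SQNR_total = 37.88 + 3.01 = 40.89 dB

Base SQNR = 37.88 dB; oversampled SQNR = 40.89 dB


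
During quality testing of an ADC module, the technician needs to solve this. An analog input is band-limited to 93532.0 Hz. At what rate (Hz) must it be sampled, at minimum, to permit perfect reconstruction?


The Nyquist rate is twice the maximum frequency component.
fs_min = 2 * fmax
      = 2 * 93532.0
      = 187064.0 Hz

187064.0


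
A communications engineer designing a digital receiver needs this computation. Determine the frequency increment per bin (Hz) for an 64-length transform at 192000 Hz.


DFT frequency resolution:
df = fs / N
   = 192000 / 64
   = 3000.0 Hz

3000.0 Hz


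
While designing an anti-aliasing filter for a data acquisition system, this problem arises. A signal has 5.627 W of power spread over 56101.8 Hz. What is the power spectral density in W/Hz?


Power spectral density:
PSD = P / BW
    = 5.627 / 56101.8
    = 0.0001003 W/Hz

0.0001003 W/Hz


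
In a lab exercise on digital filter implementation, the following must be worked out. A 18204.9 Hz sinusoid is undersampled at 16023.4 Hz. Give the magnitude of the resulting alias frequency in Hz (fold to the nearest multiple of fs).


Compute the nearest integer multiple of fs to the signal:
n = round(18204.9 / 16023.4) = 1
f_alias = |18204.9 - 1 * 16023.4|
        = |18204.9 - 16023.4|
        = 2181.5 Hz

2181.5


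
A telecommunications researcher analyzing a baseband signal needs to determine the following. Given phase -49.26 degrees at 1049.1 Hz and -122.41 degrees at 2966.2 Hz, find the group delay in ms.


Group delay from phase difference:
tau = -d(phi)/d(omega)
d(phi) = -73.15 deg = -1.276708 rad
d(omega) = 2*pi*(2966.2 - 1049.1) = 12045.4946 rad/s
tau = -(-1.276708) / 12045.4946
    = 0.106 ms

0.106 ms


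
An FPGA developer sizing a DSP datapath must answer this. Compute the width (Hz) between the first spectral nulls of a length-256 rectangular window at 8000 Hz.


Main lobe width for a rectangular window:
Width = 2 * fs / N
      = 2 * 8000 / 256
      = 16000 / 256
      = 62.5 Hz

62.5 Hz


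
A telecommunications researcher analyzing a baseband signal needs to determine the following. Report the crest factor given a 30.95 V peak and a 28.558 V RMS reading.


Crest factor is the ratio of peak to RMS:
CF = V_peak / V_rms
   = 30.95 / 28.558
   = 1.0838

1.0838


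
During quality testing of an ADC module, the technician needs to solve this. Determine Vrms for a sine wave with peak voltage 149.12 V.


RMS voltage for a sinusoidal waveform:
V_rms = V_peak / sqrt(2)
      = 149.12 / 1.414214
      = 105.444 V

105.444 V


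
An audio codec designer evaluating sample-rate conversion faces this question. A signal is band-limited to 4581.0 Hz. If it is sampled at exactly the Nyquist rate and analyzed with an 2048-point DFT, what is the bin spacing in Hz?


Step 1 — Nyquist sampling rate:
fs = 2 * fmax = 2 * 4581.0 = 9162.0 Hz

Step 2 — DFT bin spacing:
df = fs / N = 9162.0 / 2048 = 4.4736 Hz

4.4736 Hz


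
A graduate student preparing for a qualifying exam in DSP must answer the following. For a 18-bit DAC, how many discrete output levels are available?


Number of quantization levels = 2^N
= 2^18
= 262144

262144


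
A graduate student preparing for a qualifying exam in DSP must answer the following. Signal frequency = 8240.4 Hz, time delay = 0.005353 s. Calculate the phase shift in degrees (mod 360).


Phase shift from frequency and time delay:
phi = 360 * f * t_delay
    = 360 * 8240.4 * 0.005353
    = 15879.91 degrees
    mod 360 = 39.91 degrees

39.91 degrees


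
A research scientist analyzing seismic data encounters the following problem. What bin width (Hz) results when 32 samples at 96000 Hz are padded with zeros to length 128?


Frequency resolution after zero-padding:
N_padded = 32 * 4 = 128
df = fs / N_padded
   = 96000 / 128
   = 750.0 Hz

750.0 Hz


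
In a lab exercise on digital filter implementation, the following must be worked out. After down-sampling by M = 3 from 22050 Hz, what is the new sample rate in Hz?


Decimation reduces the sample rate:
fs_out = fs_in / M
       = 22050 / 3
       = 7350.0 Hz

7350.0 Hz


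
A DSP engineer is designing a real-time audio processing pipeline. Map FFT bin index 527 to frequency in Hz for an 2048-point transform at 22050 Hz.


Frequency of DFT bin k:
f_k = k * fs / N
    = 527 * 22050 / 2048
    = 11620350 / 2048
    = 5673.999 Hz

5673.999 Hz


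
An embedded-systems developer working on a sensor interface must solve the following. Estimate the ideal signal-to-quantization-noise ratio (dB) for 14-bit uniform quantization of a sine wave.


Theoretical SNR for a full-scale sinusoid:
SNR = 6.02 * N + 1.76
    = 6.02 * 14 + 1.76
    = 84.28 + 1.76
    = 86.04 dB

86.04 dB


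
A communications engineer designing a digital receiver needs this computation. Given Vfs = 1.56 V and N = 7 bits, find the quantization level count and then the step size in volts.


Step 1 — number of quantization levels:
L = 2^N = 2^7 = 128

Step 2 — LSB step size:
delta = Vfs / L
      = 1.56 / 128
      = 0.0121875 V

Levels = 128; step size = 0.0121875 V


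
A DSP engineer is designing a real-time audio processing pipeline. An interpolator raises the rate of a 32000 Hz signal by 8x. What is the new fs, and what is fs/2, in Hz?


Step 1 — output sample rate after interpolation by L:
fs_out = L * fs_in = 8 * 32000 = 256000 Hz

Step 2 — Nyquist frequency of the output stream:
f_Nyq = fs_out / 2 = 256000 / 2 = 128000.0 Hz

fs_out = 256000 Hz; f_Nyquist = 128000.0 Hz


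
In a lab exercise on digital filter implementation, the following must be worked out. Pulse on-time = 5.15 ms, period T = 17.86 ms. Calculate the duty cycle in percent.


Duty cycle as a percentage:
DC = (t_on / T) * 100
   = (5.15 / 17.86) * 100
   = 0.288354 * 100
   = 28.84 %

28.84 %


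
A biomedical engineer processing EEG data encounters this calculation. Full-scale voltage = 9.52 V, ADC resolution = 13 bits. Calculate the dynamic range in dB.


Dynamic range from full-scale to LSB:
V_min = V_max / 2^bits = 9.52 / 2^13
DR = 20 * log10(V_max / V_min)
   = 20 * log10(2^13)
   = 20 * 13 * log10(2)
   = 78.27 dB

78.27 dB


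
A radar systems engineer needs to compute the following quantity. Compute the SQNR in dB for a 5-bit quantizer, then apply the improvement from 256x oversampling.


Step 1 — baseline SQNR at Nyquist:
SQNR_base = 6.02*N + 1.76
          = 6.02*5 + 1.76
          = 31.86 dB

Step 2 — oversampling processing gain:
G = 10*log10(OSR) = 10*log10(256) = 24.08 dB

Step 3 — total:
SQNR_total = 31.86 + 24.08 = 55.94 dB

Base SQNR = 31.86 dB; oversampled SQNR = 55.94 dB


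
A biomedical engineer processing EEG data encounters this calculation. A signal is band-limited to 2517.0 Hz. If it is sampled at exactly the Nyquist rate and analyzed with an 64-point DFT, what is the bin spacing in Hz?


Step 1 — Nyquist sampling rate:
fs = 2 * fmax = 2 * 2517.0 = 5034.0 Hz

Step 2 — DFT bin spacing:
df = fs / N = 5034.0 / 64 = 78.6562 Hz

78.6562 Hz


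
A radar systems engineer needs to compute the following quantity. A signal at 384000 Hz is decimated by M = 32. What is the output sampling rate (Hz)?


Decimation reduces the sample rate:
fs_out = fs_in / M
       = 384000 / 32
       = 12000.0 Hz

12000.0 Hz


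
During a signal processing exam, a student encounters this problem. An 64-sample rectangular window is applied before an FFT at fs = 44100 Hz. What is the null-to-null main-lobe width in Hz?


Main lobe width for a rectangular window:
Width = 2 * fs / N
      = 2 * 44100 / 64
      = 88200 / 64
      = 1378.125 Hz

1378.125 Hz


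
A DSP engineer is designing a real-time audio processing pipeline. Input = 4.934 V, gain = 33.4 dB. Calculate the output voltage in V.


Output voltage from dB gain:
V_out = V_in * 10^(gain_dB / 20)
      = 4.934 * 10^(33.4 / 20)
      = 4.934 * 46.773514
      = 230.7805 V

230.7805 V


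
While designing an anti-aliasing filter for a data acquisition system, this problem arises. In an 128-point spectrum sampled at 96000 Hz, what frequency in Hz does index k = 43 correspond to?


Frequency of DFT bin k:
f_k = k * fs / N
    = 43 * 96000 / 128
    = 4128000 / 128
    = 32250.0 Hz

32250.0 Hz


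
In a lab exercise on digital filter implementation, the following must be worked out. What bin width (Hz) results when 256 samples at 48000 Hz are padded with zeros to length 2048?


Frequency resolution after zero-padding:
N_padded = 256 * 8 = 2048
df = fs / N_padded
   = 48000 / 2048
   = 23.4375 Hz

23.4375 Hz


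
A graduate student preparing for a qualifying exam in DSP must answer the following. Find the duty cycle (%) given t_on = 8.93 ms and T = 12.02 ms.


Duty cycle as a percentage:
DC = (t_on / T) * 100
   = (8.93 / 12.02) * 100
   = 0.742928 * 100
   = 74.29 %

74.29 %


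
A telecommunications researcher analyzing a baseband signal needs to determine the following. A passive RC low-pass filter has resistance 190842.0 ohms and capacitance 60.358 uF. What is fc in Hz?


Cutoff frequency of a first-order RC filter:
fc = 1 / (2 * pi * R * C)
C = 60.358 uF = 6.0358e-05 F
fc = 1 / (2 * pi * 190842.0 * 6.0358e-05)
   = 1 / 72.375015266407
   = 0.013817 Hz

0.013817 Hz


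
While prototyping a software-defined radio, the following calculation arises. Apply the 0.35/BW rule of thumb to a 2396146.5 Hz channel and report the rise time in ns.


Rise time from bandwidth relationship:
tr = 0.35 / BW
   = 0.35 / 2396146.5
   = 1.460678635e-07 s
   = 146.0679 ns

146.0679 ns


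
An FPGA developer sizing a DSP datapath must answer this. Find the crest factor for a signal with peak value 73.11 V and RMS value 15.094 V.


Crest factor is the ratio of peak to RMS:
CF = V_peak / V_rms
   = 73.11 / 15.094
   = 4.8436

4.8436


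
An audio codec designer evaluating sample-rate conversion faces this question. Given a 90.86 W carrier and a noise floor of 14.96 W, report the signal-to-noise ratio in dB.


SNR in decibels:
SNR = 10 * log10(Ps / Pn)
    = 10 * log10(90.86 / 14.96)
    = 10 * log10(6.0735)
    = 10 * 0.7834
    = 7.83 dB

7.83 dB


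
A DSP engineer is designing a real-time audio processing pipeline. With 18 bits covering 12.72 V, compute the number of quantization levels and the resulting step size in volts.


Step 1 — number of quantization levels:
L = 2^N = 2^18 = 262144

Step 2 — LSB step size:
delta = Vfs / L
      = 12.72 / 262144
      = 4.852e-05 V

Levels = 262144; step size = 4.852e-05 V


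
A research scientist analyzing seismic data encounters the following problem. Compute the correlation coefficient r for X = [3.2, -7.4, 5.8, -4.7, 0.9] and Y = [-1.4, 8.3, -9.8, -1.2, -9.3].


Pearson correlation coefficient (population):
r = cov(X,Y) / (std(X) * std(Y))
Mean X = -0.44, Mean Y = -2.68
Cov(X,Y) = -26.2732
Std(X) = 4.910642, Std(Y) = 6.616767
r = -0.8086

-0.8086


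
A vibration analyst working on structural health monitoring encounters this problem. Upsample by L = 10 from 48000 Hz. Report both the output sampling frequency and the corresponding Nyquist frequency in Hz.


Step 1 — output sample rate after interpolation by L:
fs_out = L * fs_in = 10 * 48000 = 480000 Hz

Step 2 — Nyquist frequency of the output stream:
f_Nyq = fs_out / 2 = 480000 / 2 = 240000.0 Hz

fs_out = 480000 Hz; f_Nyquist = 240000.0 Hz


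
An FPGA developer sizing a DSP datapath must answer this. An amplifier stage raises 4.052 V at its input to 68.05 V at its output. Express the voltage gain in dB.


Voltage gain in dB:
G = 20 * log10(Vout / Vin)
  = 20 * log10(68.05 / 4.052)
  = 20 * log10(16.794176)
  = 20 * 1.225159
  = 24.5 dB

24.5 dB


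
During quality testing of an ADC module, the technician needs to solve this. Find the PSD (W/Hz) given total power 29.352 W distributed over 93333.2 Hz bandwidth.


Power spectral density:
PSD = P / BW
    = 29.352 / 93333.2
    = 0.00031449 W/Hz

0.00031449 W/Hz


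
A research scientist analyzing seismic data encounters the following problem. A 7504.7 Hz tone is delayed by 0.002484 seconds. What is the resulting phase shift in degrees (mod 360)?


Phase shift from frequency and time delay:
phi = 360 * f * t_delay
    = 360 * 7504.7 * 0.002484
    = 6711.0 degrees
    mod 360 = 231.0 degrees

231.0 degrees


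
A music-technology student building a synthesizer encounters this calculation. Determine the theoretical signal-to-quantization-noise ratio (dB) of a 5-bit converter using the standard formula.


Theoretical SNR for a full-scale sinusoid:
SNR = 6.02 * N + 1.76
    = 6.02 * 5 + 1.76
    = 30.1 + 1.76
    = 31.86 dB

31.86 dB


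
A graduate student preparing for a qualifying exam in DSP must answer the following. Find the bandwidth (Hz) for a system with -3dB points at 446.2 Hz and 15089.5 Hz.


Bandwidth is the difference of -3dB frequencies:
BW = f_high - f_low
   = 15089.5 - 446.2
   = 14643.3 Hz

14643.3 Hz


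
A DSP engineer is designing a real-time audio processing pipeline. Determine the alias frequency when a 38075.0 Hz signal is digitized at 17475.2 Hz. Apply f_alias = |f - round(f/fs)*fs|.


Compute the nearest integer multiple of fs to the signal:
n = round(38075.0 / 17475.2) = 2
f_alias = |38075.0 - 2 * 17475.2|
        = |38075.0 - 34950.4|
        = 3124.6 Hz

3124.6


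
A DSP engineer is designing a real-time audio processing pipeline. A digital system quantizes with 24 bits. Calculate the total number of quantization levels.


Number of quantization levels = 2^N
= 2^24
= 16777216

16777216


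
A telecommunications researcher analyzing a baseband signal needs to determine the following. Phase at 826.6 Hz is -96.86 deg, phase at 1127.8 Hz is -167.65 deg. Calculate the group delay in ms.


Group delay from phase difference:
tau = -d(phi)/d(omega)
d(phi) = -70.79 deg = -1.235519 rad
d(omega) = 2*pi*(1127.8 - 826.6) = 1892.4954 rad/s
tau = -(-1.235519) / 1892.4954
    = 0.6529 ms

0.6529 ms


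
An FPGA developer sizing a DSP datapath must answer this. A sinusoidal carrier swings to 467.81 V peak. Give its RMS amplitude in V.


RMS voltage for a sinusoidal waveform:
V_rms = V_peak / sqrt(2)
      = 467.81 / 1.414214
      = 330.792 V

330.792 V


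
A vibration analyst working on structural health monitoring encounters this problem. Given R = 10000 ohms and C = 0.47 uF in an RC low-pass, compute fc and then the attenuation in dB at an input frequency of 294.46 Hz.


Step 1 — cutoff frequency:
fc = 1 / (2*pi*R*C)
C = 0.47 uF = 4.7e-07 F
fc = 1 / (2*pi*10000*4.7e-07)
   = 33.8628 Hz

Step 2 — magnitude at f = 294.46 Hz:
|H(f)| = 1 / sqrt(1 + (f/fc)^2)
f/fc = 294.46 / 33.8628 = 8.695678
|H| = 1 / sqrt(1 + 75.614816) = 0.1142467
|H|_dB = 20*log10(0.1142467) = -18.84 dB

fc = 33.8628 Hz; |H(294.46 Hz)| = -18.84 dB


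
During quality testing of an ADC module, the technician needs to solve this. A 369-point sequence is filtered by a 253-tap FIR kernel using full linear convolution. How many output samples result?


Linear convolution output length:
L = N + M - 1
  = 369 + 253 - 1
  = 621 samples

621


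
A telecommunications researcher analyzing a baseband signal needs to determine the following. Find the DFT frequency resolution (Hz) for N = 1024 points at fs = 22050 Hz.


DFT frequency resolution:
df = fs / N
   = 22050 / 1024
   = 21.5332 Hz

21.5332 Hz


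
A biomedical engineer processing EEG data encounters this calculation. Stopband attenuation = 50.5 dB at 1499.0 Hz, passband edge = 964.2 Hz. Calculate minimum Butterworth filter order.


Butterworth filter order formula:
n = log10(10^(A/10) - 1) / (2 * log10(f_stop/f_pass))
10^(50.5/10) - 1 = 112200.8454
f_stop/f_pass = 1499.0 / 964.2 = 1.5547
n = 13.1761 -> ceil = 14

14


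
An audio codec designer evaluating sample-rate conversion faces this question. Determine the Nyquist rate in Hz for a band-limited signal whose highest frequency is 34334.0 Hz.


The Nyquist rate is twice the maximum frequency component.
fs_min = 2 * fmax
      = 2 * 34334.0
      = 68668.0 Hz

68668.0


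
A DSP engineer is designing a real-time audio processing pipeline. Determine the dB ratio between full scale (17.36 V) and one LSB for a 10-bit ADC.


Dynamic range from full-scale to LSB:
V_min = V_max / 2^bits = 17.36 / 2^10
DR = 20 * log10(V_max / V_min)
   = 20 * log10(2^10)
   = 20 * 10 * log10(2)
   = 60.21 dB

60.21 dB


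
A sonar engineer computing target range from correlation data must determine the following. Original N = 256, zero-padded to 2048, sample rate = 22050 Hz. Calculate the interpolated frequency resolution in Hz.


Frequency resolution after zero-padding:
N_padded = 256 * 8 = 2048
df = fs / N_padded
   = 22050 / 2048
   = 10.7666 Hz

10.7666 Hz


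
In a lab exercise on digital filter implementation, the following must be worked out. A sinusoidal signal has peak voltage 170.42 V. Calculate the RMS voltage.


RMS voltage for a sinusoidal waveform:
V_rms = V_peak / sqrt(2)
      = 170.42 / 1.414214
      = 120.505 V

120.505 V


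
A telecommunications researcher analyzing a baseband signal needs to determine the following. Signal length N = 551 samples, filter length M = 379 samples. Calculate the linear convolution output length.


Linear convolution output length:
L = N + M - 1
  = 551 + 379 - 1
  = 929 samples

929


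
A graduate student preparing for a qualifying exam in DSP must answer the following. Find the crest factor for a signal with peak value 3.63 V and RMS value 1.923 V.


Crest factor is the ratio of peak to RMS:
CF = V_peak / V_rms
   = 3.63 / 1.923
   = 1.8877

1.8877


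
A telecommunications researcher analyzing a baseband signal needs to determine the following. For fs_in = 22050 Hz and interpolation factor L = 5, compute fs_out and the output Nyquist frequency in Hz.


Step 1 — output sample rate after interpolation by L:
fs_out = L * fs_in = 5 * 22050 = 110250 Hz

Step 2 — Nyquist frequency of the output stream:
f_Nyq = fs_out / 2 = 110250 / 2 = 55125.0 Hz

fs_out = 110250 Hz; f_Nyquist = 55125.0 Hz


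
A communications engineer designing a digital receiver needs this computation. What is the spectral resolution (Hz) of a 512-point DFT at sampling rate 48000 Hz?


DFT frequency resolution:
df = fs / N
   = 48000 / 512
   = 93.75 Hz

93.75 Hz


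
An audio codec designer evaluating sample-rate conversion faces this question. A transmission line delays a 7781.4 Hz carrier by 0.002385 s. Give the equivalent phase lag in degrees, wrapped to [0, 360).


Phase shift from frequency and time delay:
phi = 360 * f * t_delay
    = 360 * 7781.4 * 0.002385
    = 6681.11 degrees
    mod 360 = 201.11 degrees

201.11 degrees


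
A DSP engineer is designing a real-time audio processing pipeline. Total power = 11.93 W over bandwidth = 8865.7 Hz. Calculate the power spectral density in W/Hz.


Power spectral density:
PSD = P / BW
    = 11.93 / 8865.7
    = 0.00134564 W/Hz

0.00134564 W/Hz


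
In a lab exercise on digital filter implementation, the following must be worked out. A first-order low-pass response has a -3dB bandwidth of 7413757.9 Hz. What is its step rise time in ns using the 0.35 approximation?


Rise time from bandwidth relationship:
tr = 0.35 / BW
   = 0.35 / 7413757.9
   = 4.720952649e-08 s
   = 47.2095 ns

47.2095 ns


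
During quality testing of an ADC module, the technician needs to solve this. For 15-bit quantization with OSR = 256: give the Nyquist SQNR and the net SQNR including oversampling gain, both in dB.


Step 1 — baseline SQNR at Nyquist:
SQNR_base = 6.02*N + 1.76
          = 6.02*15 + 1.76
          = 92.06 dB

Step 2 — oversampling processing gain:
G = 10*log10(OSR) = 10*log10(256) = 24.08 dB

Step 3 — total:
SQNR_total = 92.06 + 24.08 = 116.14 dB

Base SQNR = 92.06 dB; oversampled SQNR = 116.14 dB


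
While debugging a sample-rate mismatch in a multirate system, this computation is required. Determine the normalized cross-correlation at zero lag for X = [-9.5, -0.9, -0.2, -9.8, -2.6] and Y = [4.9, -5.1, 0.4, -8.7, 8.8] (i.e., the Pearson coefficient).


Pearson correlation coefficient (population):
r = cov(X,Y) / (std(X) * std(Y))
Mean X = -4.6, Mean Y = 0.06
Cov(X,Y) = 4.344
Std(X) = 4.197618, Std(Y) = 6.376394
r = 0.1623

0.1623


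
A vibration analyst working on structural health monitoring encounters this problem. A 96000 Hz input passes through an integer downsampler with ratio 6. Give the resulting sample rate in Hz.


Decimation reduces the sample rate:
fs_out = fs_in / M
       = 96000 / 6
       = 16000.0 Hz

16000.0 Hz


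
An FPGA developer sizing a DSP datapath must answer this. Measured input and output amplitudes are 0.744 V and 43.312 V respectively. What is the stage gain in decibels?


Voltage gain in dB:
G = 20 * log10(Vout / Vin)
  = 20 * log10(43.312 / 0.744)
  = 20 * log10(58.215054)
  = 20 * 1.765035
  = 35.3 dB

35.3 dB


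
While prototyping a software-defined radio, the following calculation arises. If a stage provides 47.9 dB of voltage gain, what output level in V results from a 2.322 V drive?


Output voltage from dB gain:
V_out = V_in * 10^(gain_dB / 20)
      = 2.322 * 10^(47.9 / 20)
      = 2.322 * 248.313311
      = 576.5835 V

576.5835 V


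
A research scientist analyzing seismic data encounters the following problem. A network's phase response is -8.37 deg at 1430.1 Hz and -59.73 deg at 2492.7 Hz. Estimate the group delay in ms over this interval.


Group delay from phase difference:
tau = -d(phi)/d(omega)
d(phi) = -51.36 deg = -0.896401 rad
d(omega) = 2*pi*(2492.7 - 1430.1) = 6676.5127 rad/s
tau = -(-0.896401) / 6676.5127
    = 0.1343 ms

0.1343 ms


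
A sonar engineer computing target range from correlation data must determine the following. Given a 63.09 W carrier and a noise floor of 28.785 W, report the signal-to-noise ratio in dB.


SNR in decibels:
SNR = 10 * log10(Ps / Pn)
    = 10 * log10(63.09 / 28.785)
    = 10 * log10(2.1918)
    = 10 * 0.3408
    = 3.41 dB

3.41 dB


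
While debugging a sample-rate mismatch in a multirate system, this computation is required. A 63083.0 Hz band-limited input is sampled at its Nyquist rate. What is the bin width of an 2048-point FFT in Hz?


Step 1 — Nyquist sampling rate:
fs = 2 * fmax = 2 * 63083.0 = 126166.0 Hz

Step 2 — DFT bin spacing:
df = fs / N = 126166.0 / 2048 = 61.6045 Hz

61.6045 Hz


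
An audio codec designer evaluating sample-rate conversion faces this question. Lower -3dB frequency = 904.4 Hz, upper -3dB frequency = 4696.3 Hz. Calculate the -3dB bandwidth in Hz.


Bandwidth is the difference of -3dB frequencies:
BW = f_high - f_low
   = 4696.3 - 904.4
   = 3791.9 Hz

3791.9 Hz


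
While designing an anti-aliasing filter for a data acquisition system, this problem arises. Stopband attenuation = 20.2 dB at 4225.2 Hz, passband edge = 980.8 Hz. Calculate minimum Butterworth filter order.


Butterworth filter order formula:
n = log10(10^(A/10) - 1) / (2 * log10(f_stop/f_pass))
10^(20.2/10) - 1 = 103.7129
f_stop/f_pass = 4225.2 / 980.8 = 4.3079
n = 1.5891 -> ceil = 2

2


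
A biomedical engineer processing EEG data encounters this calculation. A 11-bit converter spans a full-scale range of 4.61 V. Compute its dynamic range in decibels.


Dynamic range from full-scale to LSB:
V_min = V_max / 2^bits = 4.61 / 2^11
DR = 20 * log10(V_max / V_min)
   = 20 * log10(2^11)
   = 20 * 11 * log10(2)
   = 66.23 dB

66.23 dB


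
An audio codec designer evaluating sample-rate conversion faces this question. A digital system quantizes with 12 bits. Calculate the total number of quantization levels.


Number of quantization levels = 2^N
= 2^12
= 4096

4096


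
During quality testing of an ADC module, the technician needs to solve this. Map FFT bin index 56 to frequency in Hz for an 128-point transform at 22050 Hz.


Frequency of DFT bin k:
f_k = k * fs / N
    = 56 * 22050 / 128
    = 1234800 / 128
    = 9646.875 Hz

9646.875 Hz


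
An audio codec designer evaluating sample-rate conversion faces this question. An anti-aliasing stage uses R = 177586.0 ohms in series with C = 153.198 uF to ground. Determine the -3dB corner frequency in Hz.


Cutoff frequency of a first-order RC filter:
fc = 1 / (2 * pi * R * C)
C = 153.198 uF = 0.000153198 F
fc = 1 / (2 * pi * 177586.0 * 0.000153198)
   = 1 / 170.9392086697
   = 0.00585 Hz

0.00585 Hz


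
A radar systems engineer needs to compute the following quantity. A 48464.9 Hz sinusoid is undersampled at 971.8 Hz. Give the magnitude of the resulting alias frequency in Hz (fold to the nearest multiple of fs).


Compute the nearest integer multiple of fs to the signal:
n = round(48464.9 / 971.8) = 50
f_alias = |48464.9 - 50 * 971.8|
        = |48464.9 - 48590.0|
        = 125.1 Hz

125.1


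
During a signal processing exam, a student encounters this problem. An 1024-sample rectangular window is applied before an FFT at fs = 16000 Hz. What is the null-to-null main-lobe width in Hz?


Main lobe width for a rectangular window:
Width = 2 * fs / N
      = 2 * 16000 / 1024
      = 32000 / 1024
      = 31.25 Hz

31.25 Hz


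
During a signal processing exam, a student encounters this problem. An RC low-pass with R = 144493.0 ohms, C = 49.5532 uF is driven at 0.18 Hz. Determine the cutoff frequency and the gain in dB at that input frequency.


Step 1 — cutoff frequency:
fc = 1 / (2*pi*R*C)
C = 49.5532 uF = 4.95532e-05 F
fc = 1 / (2*pi*144493.0*4.95532e-05)
   = 0.0222281 Hz

Step 2 — magnitude at f = 0.18 Hz:
|H(f)| = 1 / sqrt(1 + (f/fc)^2)
f/fc = 0.18 / 0.0222281 = 8.097858
|H| = 1 / sqrt(1 + 65.575304) = 0.1225585
|H|_dB = 20*log10(0.1225585) = -18.23 dB

fc = 0.0222281 Hz; |H(0.18 Hz)| = -18.23 dB


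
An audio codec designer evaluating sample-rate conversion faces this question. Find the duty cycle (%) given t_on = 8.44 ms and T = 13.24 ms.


Duty cycle as a percentage:
DC = (t_on / T) * 100
   = (8.44 / 13.24) * 100
   = 0.637462 * 100
   = 63.75 %

63.75 %


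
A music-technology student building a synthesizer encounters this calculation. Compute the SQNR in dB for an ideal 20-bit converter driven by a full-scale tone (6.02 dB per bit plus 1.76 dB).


Theoretical SNR for a full-scale sinusoid:
SNR = 6.02 * N + 1.76
    = 6.02 * 20 + 1.76
    = 120.4 + 1.76
    = 122.16 dB

122.16 dB


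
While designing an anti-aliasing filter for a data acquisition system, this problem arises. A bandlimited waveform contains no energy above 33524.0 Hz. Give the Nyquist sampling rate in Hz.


The Nyquist rate is twice the maximum frequency component.
fs_min = 2 * fmax
      = 2 * 33524.0
      = 67048.0 Hz

67048.0


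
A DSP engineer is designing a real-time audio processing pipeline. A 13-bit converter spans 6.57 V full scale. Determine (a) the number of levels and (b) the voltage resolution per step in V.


Step 1 — number of quantization levels:
L = 2^N = 2^13 = 8192

Step 2 — LSB step size:
delta = Vfs / L
      = 6.57 / 8192
      = 0.000802 V

Levels = 8192; step size = 0.000802 V


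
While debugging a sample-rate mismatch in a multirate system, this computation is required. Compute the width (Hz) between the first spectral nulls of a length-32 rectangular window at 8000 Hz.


Main lobe width for a rectangular window:
Width = 2 * fs / N
      = 2 * 8000 / 32
      = 16000 / 32
      = 500.0 Hz

500.0 Hz


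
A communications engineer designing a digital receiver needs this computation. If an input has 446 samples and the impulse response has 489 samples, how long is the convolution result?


Linear convolution output length:
L = N + M - 1
  = 446 + 489 - 1
  = 934 samples

934


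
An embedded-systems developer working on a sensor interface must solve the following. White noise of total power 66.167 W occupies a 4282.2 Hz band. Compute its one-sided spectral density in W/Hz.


Power spectral density:
PSD = P / BW
    = 66.167 / 4282.2
    = 0.01545164 W/Hz

0.01545164 W/Hz


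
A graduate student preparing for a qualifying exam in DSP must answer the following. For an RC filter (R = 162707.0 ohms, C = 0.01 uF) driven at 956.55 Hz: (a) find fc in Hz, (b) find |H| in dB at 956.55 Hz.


Step 1 — cutoff frequency:
fc = 1 / (2*pi*R*C)
C = 0.01 uF = 1e-08 F
fc = 1 / (2*pi*162707.0*1e-08)
   = 97.8169 Hz

Step 2 — magnitude at f = 956.55 Hz:
|H(f)| = 1 / sqrt(1 + (f/fc)^2)
f/fc = 956.55 / 97.8169 = 9.778985
|H| = 1 / sqrt(1 + 95.628548) = 0.1017296
|H|_dB = 20*log10(0.1017296) = -19.85 dB

fc = 97.8169 Hz; |H(956.55 Hz)| = -19.85 dB


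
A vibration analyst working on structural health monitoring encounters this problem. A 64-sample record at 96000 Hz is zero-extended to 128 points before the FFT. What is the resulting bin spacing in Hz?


Frequency resolution after zero-padding:
N_padded = 64 * 2 = 128
df = fs / N_padded
   = 96000 / 128
   = 750.0 Hz

750.0 Hz


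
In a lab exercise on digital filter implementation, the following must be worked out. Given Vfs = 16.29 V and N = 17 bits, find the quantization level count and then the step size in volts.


Step 1 — number of quantization levels:
L = 2^N = 2^17 = 131072

Step 2 — LSB step size:
delta = Vfs / L
      = 16.29 / 131072
      = 0.00012428 V

Levels = 131072; step size = 0.00012428 V


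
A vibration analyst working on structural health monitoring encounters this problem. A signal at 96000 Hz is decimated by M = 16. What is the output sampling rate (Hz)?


Decimation reduces the sample rate:
fs_out = fs_in / M
       = 96000 / 16
       = 6000.0 Hz

6000.0 Hz


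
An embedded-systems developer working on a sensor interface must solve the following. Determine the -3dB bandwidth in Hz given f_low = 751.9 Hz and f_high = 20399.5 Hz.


Bandwidth is the difference of -3dB frequencies:
BW = f_high - f_low
   = 20399.5 - 751.9
   = 19647.6 Hz

19647.6 Hz
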